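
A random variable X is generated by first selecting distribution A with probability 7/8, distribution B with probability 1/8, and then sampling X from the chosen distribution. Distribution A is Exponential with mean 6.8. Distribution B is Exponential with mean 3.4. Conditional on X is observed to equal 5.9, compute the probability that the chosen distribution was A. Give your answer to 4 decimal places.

Likelihoods f(5.9 | ·): A: 0.0617557; B: 0.0518672.
Posterior ∝ prior × likelihood. Numerator for A: 0.875·0.0617557 = 0.0540362.
Normalizing constant: 0.875·0.0617557 + 0.125·0.0518672 = 0.0605196.
P(A | observation) = 0.0540362 / 0.0605196 = 0.892871.

0.8929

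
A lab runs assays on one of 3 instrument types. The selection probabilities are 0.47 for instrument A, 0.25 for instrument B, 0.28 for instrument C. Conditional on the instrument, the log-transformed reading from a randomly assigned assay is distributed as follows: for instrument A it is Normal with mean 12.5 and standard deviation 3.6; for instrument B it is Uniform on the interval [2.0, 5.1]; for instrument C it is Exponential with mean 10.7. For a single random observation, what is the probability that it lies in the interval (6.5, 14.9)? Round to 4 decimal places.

Conditional on each instrument, P(6.5 < X < 14.9): A: 0.699717; B: 0; C: 0.296276.
By total probability, P(6.5 < X < 14.9) = 0.47·0.699717 + 0.25·0 + 0.28·0.296276 = 0.411824.

0.4118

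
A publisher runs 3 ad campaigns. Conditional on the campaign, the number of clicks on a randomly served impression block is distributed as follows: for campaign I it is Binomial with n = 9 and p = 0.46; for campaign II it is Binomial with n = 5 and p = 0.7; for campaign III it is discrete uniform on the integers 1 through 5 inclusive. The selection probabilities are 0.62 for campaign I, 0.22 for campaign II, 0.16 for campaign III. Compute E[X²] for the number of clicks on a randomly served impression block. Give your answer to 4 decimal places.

For each component E[X²] = Var + (mean)², giving I: 19.3752; II: 13.3; III: 11.
Overall E[X²] = 0.62·19.3752 + 0.22·13.3 + 0.16·11 = 16.6986.

16.6986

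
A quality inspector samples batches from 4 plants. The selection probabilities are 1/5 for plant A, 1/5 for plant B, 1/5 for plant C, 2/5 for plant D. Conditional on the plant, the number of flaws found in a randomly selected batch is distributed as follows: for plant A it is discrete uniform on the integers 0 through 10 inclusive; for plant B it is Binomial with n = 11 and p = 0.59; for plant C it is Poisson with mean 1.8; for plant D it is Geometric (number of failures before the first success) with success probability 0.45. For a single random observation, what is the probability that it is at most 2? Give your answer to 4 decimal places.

0.5356

Conditional on each plant, P(X ≤ 2): A: 0.272727; B: 0.00719405; C: 0.730621; D: 0.833625.
By total probability, P(X ≤ 2) = 0.2·0.272727 + 0.2·0.00719405 + 0.2·0.730621 + 0.4·0.833625 = 0.535558.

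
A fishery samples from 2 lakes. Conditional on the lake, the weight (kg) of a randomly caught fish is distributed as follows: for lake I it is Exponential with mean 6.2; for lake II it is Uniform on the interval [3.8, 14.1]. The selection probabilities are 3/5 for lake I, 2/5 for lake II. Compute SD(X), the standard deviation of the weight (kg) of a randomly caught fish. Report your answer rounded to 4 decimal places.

Per component, I: μ=6.2, E[X²]=76.88; II: μ=8.95, E[X²]=88.9433.
E[X] = 0.6·6.2 + 0.4·8.95 = 7.3.
E[X²] = 0.6·76.88 + 0.4·88.9433 = 81.7053.
Var(X) = E[X²] − (E[X])² = 81.7053 − 53.29 = 28.4153.
SD(X) = √28.4153 = 5.3306.

5.3306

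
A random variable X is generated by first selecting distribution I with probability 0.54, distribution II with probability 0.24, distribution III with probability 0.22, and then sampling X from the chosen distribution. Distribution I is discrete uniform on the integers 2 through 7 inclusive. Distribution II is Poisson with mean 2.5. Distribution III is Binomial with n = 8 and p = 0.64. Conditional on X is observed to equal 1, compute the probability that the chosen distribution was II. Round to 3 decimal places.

0.982

Likelihoods P(X=1 | ·): I: 0; II: 0.205212; III: 0.00401225.
Posterior ∝ prior × likelihood. Numerator for II: 0.24·0.205212 = 0.049251.
Normalizing constant: 0.54·0 + 0.24·0.205212 + 0.22·0.00401225 = 0.0501337.
P(II | observation) = 0.049251 / 0.0501337 = 0.982393.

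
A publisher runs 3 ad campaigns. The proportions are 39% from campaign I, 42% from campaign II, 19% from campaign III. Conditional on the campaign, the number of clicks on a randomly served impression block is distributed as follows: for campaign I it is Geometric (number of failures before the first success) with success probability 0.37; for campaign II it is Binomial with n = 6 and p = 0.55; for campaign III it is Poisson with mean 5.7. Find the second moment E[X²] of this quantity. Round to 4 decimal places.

15.3790

For each component E[X²] = Var + (mean)², giving I: 7.5011; II: 12.375; III: 38.19.
Overall E[X²] = 0.39·7.5011 + 0.42·12.375 + 0.19·38.19 = 15.379.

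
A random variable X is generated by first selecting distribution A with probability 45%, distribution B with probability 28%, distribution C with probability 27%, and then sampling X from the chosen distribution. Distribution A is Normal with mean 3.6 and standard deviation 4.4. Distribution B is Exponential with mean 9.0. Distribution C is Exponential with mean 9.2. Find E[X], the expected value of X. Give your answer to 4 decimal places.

6.6240

Component means — A: 3.6; B: 9; C: 9.2.
E[X] = 0.45·3.6 + 0.28·9 + 0.27·9.2 = 6.624.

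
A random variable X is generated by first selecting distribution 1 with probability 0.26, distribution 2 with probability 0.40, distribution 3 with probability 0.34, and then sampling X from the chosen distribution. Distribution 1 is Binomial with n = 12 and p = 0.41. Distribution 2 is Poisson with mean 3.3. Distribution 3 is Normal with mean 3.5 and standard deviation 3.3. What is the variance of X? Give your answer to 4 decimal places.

6.2340

Per component, 1: μ=4.92, E[X²]=27.1092; 2: μ=3.3, E[X²]=14.19; 3: μ=3.5, E[X²]=23.14.
E[X] = 0.26·4.92 + 0.4·3.3 + 0.34·3.5 = 3.7892.
E[X²] = 0.26·27.1092 + 0.4·14.19 + 0.34·23.14 = 20.592.
Var(X) = E[X²] − (E[X])² = 20.592 − 14.358 = 6.23396.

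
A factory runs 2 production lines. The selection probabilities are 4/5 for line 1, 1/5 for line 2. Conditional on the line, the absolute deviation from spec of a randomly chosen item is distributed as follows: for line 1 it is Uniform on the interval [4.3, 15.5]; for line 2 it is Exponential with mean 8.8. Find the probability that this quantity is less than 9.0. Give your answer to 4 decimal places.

Conditional on each line, P(X < 9.0): 1: 0.419643; 2: 0.640387.
By total probability, P(X < 9.0) = 0.8·0.419643 + 0.2·0.640387 = 0.463792.

0.4638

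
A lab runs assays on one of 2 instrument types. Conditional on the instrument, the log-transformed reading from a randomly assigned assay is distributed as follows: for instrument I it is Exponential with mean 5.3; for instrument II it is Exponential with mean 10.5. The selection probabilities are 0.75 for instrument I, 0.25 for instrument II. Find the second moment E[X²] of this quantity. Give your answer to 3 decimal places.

97.260

For each component E[X²] = Var + (mean)², giving I: 56.18; II: 220.5.
Overall E[X²] = 0.75·56.18 + 0.25·220.5 = 97.26.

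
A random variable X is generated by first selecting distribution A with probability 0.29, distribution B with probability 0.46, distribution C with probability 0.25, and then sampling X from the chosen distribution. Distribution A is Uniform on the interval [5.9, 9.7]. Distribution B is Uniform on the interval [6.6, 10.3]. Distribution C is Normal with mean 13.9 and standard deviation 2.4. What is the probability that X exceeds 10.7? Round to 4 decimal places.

0.2272

Conditional on each component, P(X > 10.7): A: 0; B: 0; C: 0.908789.
By total probability, P(X > 10.7) = 0.29·0 + 0.46·0 + 0.25·0.908789 = 0.227197.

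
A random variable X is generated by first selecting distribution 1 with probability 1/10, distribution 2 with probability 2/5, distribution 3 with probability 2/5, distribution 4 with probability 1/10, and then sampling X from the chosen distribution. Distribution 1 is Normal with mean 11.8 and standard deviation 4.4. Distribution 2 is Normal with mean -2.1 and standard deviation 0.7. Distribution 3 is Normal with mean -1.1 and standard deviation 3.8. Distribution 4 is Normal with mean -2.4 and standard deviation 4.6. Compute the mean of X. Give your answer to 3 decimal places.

-0.340

Component means — 1: 11.8; 2: -2.1; 3: -1.1; 4: -2.4.
E[X] = 0.1·11.8 + 0.4·-2.1 + 0.4·-1.1 + 0.1·-2.4 = -0.34.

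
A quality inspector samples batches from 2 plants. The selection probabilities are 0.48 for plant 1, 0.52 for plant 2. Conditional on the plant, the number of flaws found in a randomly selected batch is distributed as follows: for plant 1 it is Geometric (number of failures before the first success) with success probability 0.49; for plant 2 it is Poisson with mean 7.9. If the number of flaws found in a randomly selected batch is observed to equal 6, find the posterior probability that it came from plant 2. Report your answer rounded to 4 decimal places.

0.9402

Likelihoods P(X=6 | ·): 1: 0.00862218; 2: 0.125171.
Posterior ∝ prior × likelihood. Numerator for 2: 0.52·0.125171 = 0.0650889.
Normalizing constant: 0.48·0.00862218 + 0.52·0.125171 = 0.0692276.
P(2 | observation) = 0.0650889 / 0.0692276 = 0.940217.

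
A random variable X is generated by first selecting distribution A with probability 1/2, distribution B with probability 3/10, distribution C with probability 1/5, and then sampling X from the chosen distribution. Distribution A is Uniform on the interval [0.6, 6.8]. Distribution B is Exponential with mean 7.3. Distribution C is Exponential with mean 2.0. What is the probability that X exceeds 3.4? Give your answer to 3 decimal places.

0.499

Conditional on each component, P(X > 3.4): A: 0.548387; B: 0.627662; C: 0.182684.
By total probability, P(X > 3.4) = 0.5·0.548387 + 0.3·0.627662 + 0.2·0.182684 = 0.499029.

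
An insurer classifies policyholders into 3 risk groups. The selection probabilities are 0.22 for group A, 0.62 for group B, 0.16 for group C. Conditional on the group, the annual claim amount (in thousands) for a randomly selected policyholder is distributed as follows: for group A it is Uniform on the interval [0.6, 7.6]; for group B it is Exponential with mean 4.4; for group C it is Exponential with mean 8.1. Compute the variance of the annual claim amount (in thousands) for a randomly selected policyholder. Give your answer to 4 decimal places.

25.3327

Per component, A: μ=4.1, E[X²]=20.8933; B: μ=4.4, E[X²]=38.72; C: μ=8.1, E[X²]=131.22.
E[X] = 0.22·4.1 + 0.62·4.4 + 0.16·8.1 = 4.926.
E[X²] = 0.22·20.8933 + 0.62·38.72 + 0.16·131.22 = 49.5981.
Var(X) = E[X²] − (E[X])² = 49.5981 − 24.2655 = 25.3327.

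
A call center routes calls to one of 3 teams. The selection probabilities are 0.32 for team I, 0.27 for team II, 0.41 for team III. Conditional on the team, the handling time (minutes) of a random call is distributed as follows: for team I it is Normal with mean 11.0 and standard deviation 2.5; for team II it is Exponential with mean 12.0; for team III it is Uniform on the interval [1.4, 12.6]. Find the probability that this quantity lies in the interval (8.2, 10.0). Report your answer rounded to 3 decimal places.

0.153

Conditional on each team, P(8.2 < X < 10.0): I: 0.213221; II: 0.0703329; III: 0.160714.
By total probability, P(8.2 < X < 10.0) = 0.32·0.213221 + 0.27·0.0703329 + 0.41·0.160714 = 0.153114.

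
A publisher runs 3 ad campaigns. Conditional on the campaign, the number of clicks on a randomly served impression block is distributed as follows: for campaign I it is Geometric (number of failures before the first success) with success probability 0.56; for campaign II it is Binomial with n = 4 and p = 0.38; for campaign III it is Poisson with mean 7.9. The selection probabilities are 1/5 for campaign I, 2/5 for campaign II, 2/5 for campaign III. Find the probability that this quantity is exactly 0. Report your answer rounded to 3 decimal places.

0.171

Conditional on each campaign, P(X = 0): I: 0.56; II: 0.147763; III: 0.000370744.
By total probability, P(X = 0) = 0.2·0.56 + 0.4·0.147763 + 0.4·0.000370744 = 0.171254.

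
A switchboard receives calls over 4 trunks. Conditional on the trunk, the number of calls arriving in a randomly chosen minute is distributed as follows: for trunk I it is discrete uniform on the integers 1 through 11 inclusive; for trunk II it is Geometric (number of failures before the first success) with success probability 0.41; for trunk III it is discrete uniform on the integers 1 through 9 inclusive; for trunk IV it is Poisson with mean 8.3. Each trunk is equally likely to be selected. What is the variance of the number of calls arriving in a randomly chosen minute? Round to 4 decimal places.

13.2276

Per component, I: μ=6, E[X²]=46; II: μ=1.43902, E[X²]=5.58061; III: μ=5, E[X²]=31.6667; IV: μ=8.3, E[X²]=77.19.
E[X] = 0.25·6 + 0.25·1.43902 + 0.25·5 + 0.25·8.3 = 5.18476.
E[X²] = 0.25·46 + 0.25·5.58061 + 0.25·31.6667 + 0.25·77.19 = 40.1093.
Var(X) = E[X²] − (E[X])² = 40.1093 − 26.8817 = 13.2276.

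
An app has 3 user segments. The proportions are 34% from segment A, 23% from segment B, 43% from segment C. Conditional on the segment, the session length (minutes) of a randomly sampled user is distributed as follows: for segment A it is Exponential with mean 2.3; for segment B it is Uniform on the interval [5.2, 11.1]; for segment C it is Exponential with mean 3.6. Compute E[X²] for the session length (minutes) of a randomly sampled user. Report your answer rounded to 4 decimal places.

30.6872

For each component E[X²] = Var + (mean)², giving A: 10.58; B: 69.3233; C: 25.92.
Overall E[X²] = 0.34·10.58 + 0.23·69.3233 + 0.43·25.92 = 30.6872.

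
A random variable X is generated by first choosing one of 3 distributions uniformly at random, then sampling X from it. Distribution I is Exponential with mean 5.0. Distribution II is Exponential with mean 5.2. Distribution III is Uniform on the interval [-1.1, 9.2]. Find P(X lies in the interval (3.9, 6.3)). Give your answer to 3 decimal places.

Conditional on each component, P(3.9 < X < 6.3): I: 0.174752; II: 0.174628; III: 0.23301.
By total probability, P(3.9 < X < 6.3) = 0.333333·0.174752 + 0.333333·0.174628 + 0.333333·0.23301 = 0.19413.

0.194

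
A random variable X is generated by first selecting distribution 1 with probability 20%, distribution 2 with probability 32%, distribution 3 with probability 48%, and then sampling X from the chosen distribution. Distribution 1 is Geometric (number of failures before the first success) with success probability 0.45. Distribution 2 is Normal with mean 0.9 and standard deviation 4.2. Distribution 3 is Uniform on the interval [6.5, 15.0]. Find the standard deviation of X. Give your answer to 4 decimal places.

Per component, 1: μ=1.22222, E[X²]=4.20988; 2: μ=0.9, E[X²]=18.45; 3: μ=10.75, E[X²]=121.583.
E[X] = 0.2·1.22222 + 0.32·0.9 + 0.48·10.75 = 5.69244.
E[X²] = 0.2·4.20988 + 0.32·18.45 + 0.48·121.583 = 65.106.
Var(X) = E[X²] − (E[X])² = 65.106 − 32.4039 = 32.7021.
SD(X) = √32.7021 = 5.71857.

5.7186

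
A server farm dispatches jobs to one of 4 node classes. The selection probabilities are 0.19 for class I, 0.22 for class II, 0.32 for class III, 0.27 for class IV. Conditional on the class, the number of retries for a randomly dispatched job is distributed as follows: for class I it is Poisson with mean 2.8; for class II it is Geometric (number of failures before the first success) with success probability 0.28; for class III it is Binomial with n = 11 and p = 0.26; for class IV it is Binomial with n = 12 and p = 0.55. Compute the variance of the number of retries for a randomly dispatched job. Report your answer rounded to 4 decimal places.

6.9531

Per component, I: μ=2.8, E[X²]=10.64; II: μ=2.57143, E[X²]=15.7959; III: μ=2.86, E[X²]=10.296; IV: μ=6.6, E[X²]=46.53.
E[X] = 0.19·2.8 + 0.22·2.57143 + 0.32·2.86 + 0.27·6.6 = 3.79491.
E[X²] = 0.19·10.64 + 0.22·15.7959 + 0.32·10.296 + 0.27·46.53 = 21.3545.
Var(X) = E[X²] − (E[X])² = 21.3545 − 14.4014 = 6.95315.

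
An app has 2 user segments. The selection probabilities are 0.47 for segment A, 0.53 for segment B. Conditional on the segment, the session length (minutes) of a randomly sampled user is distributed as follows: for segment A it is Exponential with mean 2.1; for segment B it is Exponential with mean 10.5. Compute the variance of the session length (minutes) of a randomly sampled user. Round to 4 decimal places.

78.0817

Per component, A: μ=2.1, E[X²]=8.82; B: μ=10.5, E[X²]=220.5.
E[X] = 0.47·2.1 + 0.53·10.5 = 6.552.
E[X²] = 0.47·8.82 + 0.53·220.5 = 121.01.
Var(X) = E[X²] − (E[X])² = 121.01 − 42.9287 = 78.0817.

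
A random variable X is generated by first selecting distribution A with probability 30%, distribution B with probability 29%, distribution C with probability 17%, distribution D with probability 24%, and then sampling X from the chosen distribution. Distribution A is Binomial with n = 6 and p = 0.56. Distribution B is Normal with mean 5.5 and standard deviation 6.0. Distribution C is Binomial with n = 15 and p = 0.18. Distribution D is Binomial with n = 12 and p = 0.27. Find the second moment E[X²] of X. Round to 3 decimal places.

For each component E[X²] = Var + (mean)², giving A: 12.768; B: 66.25; C: 9.504; D: 12.8628.
Overall E[X²] = 0.3·12.768 + 0.29·66.25 + 0.17·9.504 + 0.24·12.8628 = 27.7457.

27.746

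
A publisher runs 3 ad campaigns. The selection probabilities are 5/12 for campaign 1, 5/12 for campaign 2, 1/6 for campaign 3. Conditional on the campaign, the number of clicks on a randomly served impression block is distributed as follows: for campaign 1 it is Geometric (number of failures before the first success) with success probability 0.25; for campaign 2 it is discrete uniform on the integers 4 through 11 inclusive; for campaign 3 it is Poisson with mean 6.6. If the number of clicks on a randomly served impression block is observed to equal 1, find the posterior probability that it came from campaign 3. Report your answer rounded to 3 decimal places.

0.019

Likelihoods P(X=1 | ·): 1: 0.1875; 2: 0; 3: 0.00897843.
Posterior ∝ prior × likelihood. Numerator for 3: 0.166667·0.00897843 = 0.0014964.
Normalizing constant: 0.416667·0.1875 + 0.416667·0 + 0.166667·0.00897843 = 0.0796214.
P(3 | observation) = 0.0014964 / 0.0796214 = 0.018794.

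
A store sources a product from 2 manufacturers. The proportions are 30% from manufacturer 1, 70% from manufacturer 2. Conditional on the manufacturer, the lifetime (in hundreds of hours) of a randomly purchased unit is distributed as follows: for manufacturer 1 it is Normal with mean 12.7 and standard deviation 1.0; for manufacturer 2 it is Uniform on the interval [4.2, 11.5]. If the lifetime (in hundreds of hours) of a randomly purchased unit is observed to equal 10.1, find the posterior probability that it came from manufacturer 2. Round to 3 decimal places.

0.959

Likelihoods f(10.1 | ·): 1: 0.013583; 2: 0.136986.
Posterior ∝ prior × likelihood. Numerator for 2: 0.7·0.136986 = 0.0958904.
Normalizing constant: 0.3·0.013583 + 0.7·0.136986 = 0.0999653.
P(2 | observation) = 0.0958904 / 0.0999653 = 0.959237.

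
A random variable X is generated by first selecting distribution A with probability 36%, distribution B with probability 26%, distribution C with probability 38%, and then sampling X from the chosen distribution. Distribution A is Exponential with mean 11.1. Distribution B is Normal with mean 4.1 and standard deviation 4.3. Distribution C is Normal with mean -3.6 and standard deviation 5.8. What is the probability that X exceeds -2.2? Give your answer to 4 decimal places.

0.7552

Conditional on each component, P(X > -2.2): A: 1; B: 0.928555; C: 0.404631.
By total probability, P(X > -2.2) = 0.36·1 + 0.26·0.928555 + 0.38·0.404631 = 0.755184.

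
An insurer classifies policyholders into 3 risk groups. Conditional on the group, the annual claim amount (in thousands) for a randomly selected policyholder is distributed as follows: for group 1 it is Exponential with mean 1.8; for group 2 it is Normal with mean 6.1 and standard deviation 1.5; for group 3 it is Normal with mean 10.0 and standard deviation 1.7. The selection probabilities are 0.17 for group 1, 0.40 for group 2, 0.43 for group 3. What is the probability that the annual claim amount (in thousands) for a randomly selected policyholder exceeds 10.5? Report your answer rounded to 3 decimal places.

Conditional on each group, P(X > 10.5): 1: 0.0029283; 2: 0.00167672; 3: 0.384334.
By total probability, P(X > 10.5) = 0.17·0.0029283 + 0.4·0.00167672 + 0.43·0.384334 = 0.166432.

0.166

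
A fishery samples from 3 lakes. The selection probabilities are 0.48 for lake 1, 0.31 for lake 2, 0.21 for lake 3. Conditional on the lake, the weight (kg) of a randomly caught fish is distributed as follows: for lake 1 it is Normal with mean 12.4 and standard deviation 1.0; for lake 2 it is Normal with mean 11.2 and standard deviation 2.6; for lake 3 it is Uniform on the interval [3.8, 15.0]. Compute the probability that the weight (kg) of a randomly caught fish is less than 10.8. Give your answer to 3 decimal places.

0.294

Conditional on each lake, P(X < 10.8): 1: 0.0547993; 2: 0.438866; 3: 0.625.
By total probability, P(X < 10.8) = 0.48·0.0547993 + 0.31·0.438866 + 0.21·0.625 = 0.293602.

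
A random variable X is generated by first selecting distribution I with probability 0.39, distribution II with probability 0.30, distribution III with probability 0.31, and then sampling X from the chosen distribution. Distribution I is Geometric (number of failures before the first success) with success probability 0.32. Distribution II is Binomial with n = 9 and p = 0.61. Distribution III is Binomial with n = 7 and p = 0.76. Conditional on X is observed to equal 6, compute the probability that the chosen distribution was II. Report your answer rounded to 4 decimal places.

0.4060

Likelihoods P(X=6 | ·): I: 0.0316376; II: 0.256716; III: 0.323736.
Posterior ∝ prior × likelihood. Numerator for II: 0.3·0.256716 = 0.0770147.
Normalizing constant: 0.39·0.0316376 + 0.3·0.256716 + 0.31·0.323736 = 0.189711.
P(II | observation) = 0.0770147 / 0.189711 = 0.405957.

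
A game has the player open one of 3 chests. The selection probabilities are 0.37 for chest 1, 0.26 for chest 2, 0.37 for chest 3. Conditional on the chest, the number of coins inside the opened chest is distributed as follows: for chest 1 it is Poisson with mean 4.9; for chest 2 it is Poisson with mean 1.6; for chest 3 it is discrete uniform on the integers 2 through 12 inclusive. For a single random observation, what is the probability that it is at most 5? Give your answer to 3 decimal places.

Conditional on each chest, P(X ≤ 5): 1: 0.633501; 2: 0.99396; 3: 0.363636.
By total probability, P(X ≤ 5) = 0.37·0.633501 + 0.26·0.99396 + 0.37·0.363636 = 0.627371.

0.627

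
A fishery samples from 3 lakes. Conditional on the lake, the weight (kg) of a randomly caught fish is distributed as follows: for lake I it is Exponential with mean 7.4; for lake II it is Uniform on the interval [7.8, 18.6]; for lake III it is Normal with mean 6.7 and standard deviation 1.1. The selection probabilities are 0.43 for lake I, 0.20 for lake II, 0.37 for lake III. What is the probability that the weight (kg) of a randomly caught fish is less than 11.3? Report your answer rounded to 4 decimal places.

Conditional on each lake, P(X < 11.3): I: 0.78282; II: 0.324074; III: 0.999986.
By total probability, P(X < 11.3) = 0.43·0.78282 + 0.2·0.324074 + 0.37·0.999986 = 0.771422.

0.7714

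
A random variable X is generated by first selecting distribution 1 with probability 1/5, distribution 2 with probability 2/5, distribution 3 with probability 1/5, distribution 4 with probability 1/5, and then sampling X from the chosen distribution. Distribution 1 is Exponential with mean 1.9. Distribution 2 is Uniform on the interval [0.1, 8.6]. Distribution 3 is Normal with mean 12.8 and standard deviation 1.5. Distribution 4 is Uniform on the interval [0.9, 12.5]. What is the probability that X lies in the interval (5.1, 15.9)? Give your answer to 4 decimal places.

0.5020

Conditional on each component, P(5.1 < X < 15.9): 1: 0.068043; 2: 0.411765; 3: 0.980617; 4: 0.637931.
By total probability, P(5.1 < X < 15.9) = 0.2·0.068043 + 0.4·0.411765 + 0.2·0.980617 + 0.2·0.637931 = 0.502024.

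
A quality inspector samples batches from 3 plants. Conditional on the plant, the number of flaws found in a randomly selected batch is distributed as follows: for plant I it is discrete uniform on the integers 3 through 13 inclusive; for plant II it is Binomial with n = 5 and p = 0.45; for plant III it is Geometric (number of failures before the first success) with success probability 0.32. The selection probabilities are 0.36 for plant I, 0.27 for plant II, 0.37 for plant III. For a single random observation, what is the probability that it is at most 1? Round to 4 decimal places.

0.2681

Conditional on each plant, P(X ≤ 1): I: 0; II: 0.256218; III: 0.5376.
By total probability, P(X ≤ 1) = 0.36·0 + 0.27·0.256218 + 0.37·0.5376 = 0.268091.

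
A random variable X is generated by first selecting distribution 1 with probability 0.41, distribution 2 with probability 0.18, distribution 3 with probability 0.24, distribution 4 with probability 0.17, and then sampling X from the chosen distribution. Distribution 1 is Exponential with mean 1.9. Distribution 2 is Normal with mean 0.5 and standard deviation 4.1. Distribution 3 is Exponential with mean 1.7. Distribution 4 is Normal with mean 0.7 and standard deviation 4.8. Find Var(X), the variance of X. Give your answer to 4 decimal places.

Per component, 1: μ=1.9, E[X²]=7.22; 2: μ=0.5, E[X²]=17.06; 3: μ=1.7, E[X²]=5.78; 4: μ=0.7, E[X²]=23.53.
E[X] = 0.41·1.9 + 0.18·0.5 + 0.24·1.7 + 0.17·0.7 = 1.396.
E[X²] = 0.41·7.22 + 0.18·17.06 + 0.24·5.78 + 0.17·23.53 = 11.4183.
Var(X) = E[X²] − (E[X])² = 11.4183 − 1.94882 = 9.46948.

9.4695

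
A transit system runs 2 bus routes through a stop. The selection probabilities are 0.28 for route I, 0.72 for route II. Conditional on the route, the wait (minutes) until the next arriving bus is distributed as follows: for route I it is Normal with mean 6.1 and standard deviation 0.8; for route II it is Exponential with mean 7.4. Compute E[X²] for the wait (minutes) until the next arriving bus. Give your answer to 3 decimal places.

89.452

For each component E[X²] = Var + (mean)², giving I: 37.85; II: 109.52.
Overall E[X²] = 0.28·37.85 + 0.72·109.52 = 89.4524.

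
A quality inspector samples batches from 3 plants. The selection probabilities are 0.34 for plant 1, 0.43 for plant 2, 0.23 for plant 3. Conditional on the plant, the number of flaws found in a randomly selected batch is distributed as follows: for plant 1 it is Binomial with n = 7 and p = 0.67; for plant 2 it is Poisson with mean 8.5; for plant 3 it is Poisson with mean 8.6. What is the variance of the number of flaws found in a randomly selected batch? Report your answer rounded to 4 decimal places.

9.4780

Per component, 1: μ=4.69, E[X²]=23.5438; 2: μ=8.5, E[X²]=80.75; 3: μ=8.6, E[X²]=82.56.
E[X] = 0.34·4.69 + 0.43·8.5 + 0.23·8.6 = 7.2276.
E[X²] = 0.34·23.5438 + 0.43·80.75 + 0.23·82.56 = 61.7162.
Var(X) = E[X²] − (E[X])² = 61.7162 − 52.2382 = 9.47799.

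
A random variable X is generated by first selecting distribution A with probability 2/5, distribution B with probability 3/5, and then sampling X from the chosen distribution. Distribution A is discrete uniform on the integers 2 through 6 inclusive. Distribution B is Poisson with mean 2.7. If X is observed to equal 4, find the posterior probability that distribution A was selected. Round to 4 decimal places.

Likelihoods P(X=4 | ·): A: 0.2; B: 0.148816.
Posterior ∝ prior × likelihood. Numerator for A: 0.4·0.2 = 0.08.
Normalizing constant: 0.4·0.2 + 0.6·0.148816 = 0.169289.
P(A | observation) = 0.08 / 0.169289 = 0.472564.

0.4726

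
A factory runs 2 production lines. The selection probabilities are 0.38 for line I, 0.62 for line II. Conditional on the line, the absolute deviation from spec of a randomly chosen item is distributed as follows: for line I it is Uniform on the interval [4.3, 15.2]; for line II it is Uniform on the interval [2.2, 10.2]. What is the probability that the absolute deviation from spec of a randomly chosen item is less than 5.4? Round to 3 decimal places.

Conditional on each line, P(X < 5.4): I: 0.100917; II: 0.4.
By total probability, P(X < 5.4) = 0.38·0.100917 + 0.62·0.4 = 0.286349.

0.286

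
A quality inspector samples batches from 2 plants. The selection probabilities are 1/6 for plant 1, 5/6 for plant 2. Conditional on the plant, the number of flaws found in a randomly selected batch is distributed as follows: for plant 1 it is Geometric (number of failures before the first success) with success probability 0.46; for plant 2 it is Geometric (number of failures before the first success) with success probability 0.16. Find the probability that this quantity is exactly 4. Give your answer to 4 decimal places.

Conditional on each plant, P(X = 4): 1: 0.0391141; 2: 0.0796594.
By total probability, P(X = 4) = 0.166667·0.0391141 + 0.833333·0.0796594 = 0.0729019.

0.0729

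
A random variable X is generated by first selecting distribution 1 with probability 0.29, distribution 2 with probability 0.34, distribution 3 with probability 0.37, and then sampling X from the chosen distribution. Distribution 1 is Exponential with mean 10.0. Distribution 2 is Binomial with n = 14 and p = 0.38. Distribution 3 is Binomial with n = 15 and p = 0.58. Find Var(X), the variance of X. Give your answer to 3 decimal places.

35.252

Per component, 1: μ=10, E[X²]=200; 2: μ=5.32, E[X²]=31.6008; 3: μ=8.7, E[X²]=79.344.
E[X] = 0.29·10 + 0.34·5.32 + 0.37·8.7 = 7.9278.
E[X²] = 0.29·200 + 0.34·31.6008 + 0.37·79.344 = 98.1016.
Var(X) = E[X²] − (E[X])² = 98.1016 − 62.85 = 35.2515.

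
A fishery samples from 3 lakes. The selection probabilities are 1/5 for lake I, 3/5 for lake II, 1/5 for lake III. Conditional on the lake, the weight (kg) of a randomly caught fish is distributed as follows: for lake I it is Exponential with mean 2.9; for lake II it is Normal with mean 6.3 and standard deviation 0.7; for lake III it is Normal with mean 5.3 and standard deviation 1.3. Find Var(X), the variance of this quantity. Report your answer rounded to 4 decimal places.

4.0516

Per component, I: μ=2.9, E[X²]=16.82; II: μ=6.3, E[X²]=40.18; III: μ=5.3, E[X²]=29.78.
E[X] = 0.2·2.9 + 0.6·6.3 + 0.2·5.3 = 5.42.
E[X²] = 0.2·16.82 + 0.6·40.18 + 0.2·29.78 = 33.428.
Var(X) = E[X²] − (E[X])² = 33.428 − 29.3764 = 4.0516.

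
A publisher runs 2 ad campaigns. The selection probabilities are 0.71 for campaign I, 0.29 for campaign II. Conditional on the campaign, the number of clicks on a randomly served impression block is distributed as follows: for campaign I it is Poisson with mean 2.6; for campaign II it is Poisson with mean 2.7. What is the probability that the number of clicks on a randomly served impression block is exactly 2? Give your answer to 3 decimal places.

Conditional on each campaign, P(X = 2): I: 0.251045; II: 0.244964.
By total probability, P(X = 2) = 0.71·0.251045 + 0.29·0.244964 = 0.249281.

0.249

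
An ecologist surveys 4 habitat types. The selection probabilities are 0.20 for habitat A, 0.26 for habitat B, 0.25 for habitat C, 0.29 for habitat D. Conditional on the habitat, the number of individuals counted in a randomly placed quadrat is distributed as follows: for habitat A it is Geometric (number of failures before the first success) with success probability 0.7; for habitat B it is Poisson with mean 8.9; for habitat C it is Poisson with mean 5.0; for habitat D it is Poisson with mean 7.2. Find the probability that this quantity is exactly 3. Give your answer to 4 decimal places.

Conditional on each habitat, P(X = 3): A: 0.0189; B: 0.016025; C: 0.140374; D: 0.0464436.
By total probability, P(X = 3) = 0.2·0.0189 + 0.26·0.016025 + 0.25·0.140374 + 0.29·0.0464436 = 0.0565086.

0.0565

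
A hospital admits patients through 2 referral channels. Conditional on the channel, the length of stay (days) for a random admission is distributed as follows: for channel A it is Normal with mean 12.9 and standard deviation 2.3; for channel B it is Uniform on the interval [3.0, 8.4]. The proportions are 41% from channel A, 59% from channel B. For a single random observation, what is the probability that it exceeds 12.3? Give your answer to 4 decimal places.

Conditional on each channel, P(X > 12.3): A: 0.602903; B: 0.
By total probability, P(X > 12.3) = 0.41·0.602903 + 0.59·0 = 0.24719.

0.2472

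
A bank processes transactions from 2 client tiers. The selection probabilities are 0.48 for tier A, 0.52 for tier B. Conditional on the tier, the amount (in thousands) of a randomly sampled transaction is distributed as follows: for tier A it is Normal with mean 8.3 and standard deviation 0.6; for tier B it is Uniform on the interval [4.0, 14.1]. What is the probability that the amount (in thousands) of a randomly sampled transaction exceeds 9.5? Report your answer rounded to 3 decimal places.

Conditional on each tier, P(X > 9.5): A: 0.0227501; B: 0.455446.
By total probability, P(X > 9.5) = 0.48·0.0227501 + 0.52·0.455446 = 0.247752.

0.248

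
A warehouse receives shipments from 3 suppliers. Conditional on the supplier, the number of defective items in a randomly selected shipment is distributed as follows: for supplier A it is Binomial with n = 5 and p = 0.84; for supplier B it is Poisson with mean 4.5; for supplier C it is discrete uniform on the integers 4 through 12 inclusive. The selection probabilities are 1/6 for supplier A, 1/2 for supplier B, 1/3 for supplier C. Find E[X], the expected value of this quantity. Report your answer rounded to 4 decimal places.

Component means — A: 4.2; B: 4.5; C: 8.
E[X] = 0.166667·4.2 + 0.5·4.5 + 0.333333·8 = 5.61667.

5.6167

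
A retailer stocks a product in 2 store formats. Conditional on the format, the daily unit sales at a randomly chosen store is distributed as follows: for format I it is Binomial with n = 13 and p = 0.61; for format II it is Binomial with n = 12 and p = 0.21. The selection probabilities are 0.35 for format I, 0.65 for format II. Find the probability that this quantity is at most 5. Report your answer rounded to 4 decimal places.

Conditional on each format, P(X ≤ 5): I: 0.0851487; II: 0.975524.
By total probability, P(X ≤ 5) = 0.35·0.0851487 + 0.65·0.975524 = 0.663893.

0.6639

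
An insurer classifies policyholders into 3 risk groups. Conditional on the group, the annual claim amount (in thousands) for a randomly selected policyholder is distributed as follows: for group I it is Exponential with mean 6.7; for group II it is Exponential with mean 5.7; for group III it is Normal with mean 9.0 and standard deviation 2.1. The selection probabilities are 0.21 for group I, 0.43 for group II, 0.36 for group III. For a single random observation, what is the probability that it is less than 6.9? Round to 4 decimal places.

Conditional on each group, P(X < 6.9): I: 0.64294; II: 0.70196; III: 0.158655.
By total probability, P(X < 6.9) = 0.21·0.64294 + 0.43·0.70196 + 0.36·0.158655 = 0.493976.

0.4940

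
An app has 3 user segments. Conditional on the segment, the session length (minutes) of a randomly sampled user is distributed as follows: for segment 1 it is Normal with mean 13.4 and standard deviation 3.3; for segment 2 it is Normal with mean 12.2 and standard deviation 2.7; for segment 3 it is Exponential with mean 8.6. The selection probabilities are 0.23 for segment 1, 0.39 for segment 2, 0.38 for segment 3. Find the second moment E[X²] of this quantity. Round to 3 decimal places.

For each component E[X²] = Var + (mean)², giving 1: 190.45; 2: 156.13; 3: 147.92.
Overall E[X²] = 0.23·190.45 + 0.39·156.13 + 0.38·147.92 = 160.904.

160.904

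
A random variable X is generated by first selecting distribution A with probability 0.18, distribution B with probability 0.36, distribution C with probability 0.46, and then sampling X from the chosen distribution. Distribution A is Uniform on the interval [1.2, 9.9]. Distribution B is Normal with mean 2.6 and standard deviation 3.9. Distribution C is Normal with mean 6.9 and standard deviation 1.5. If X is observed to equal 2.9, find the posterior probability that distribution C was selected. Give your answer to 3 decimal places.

0.057

Likelihoods f(2.9 | ·): A: 0.114943; B: 0.101991; C: 0.00759732.
Posterior ∝ prior × likelihood. Numerator for C: 0.46·0.00759732 = 0.00349477.
Normalizing constant: 0.18·0.114943 + 0.36·0.101991 + 0.46·0.00759732 = 0.0609011.
P(C | observation) = 0.00349477 / 0.0609011 = 0.0573844.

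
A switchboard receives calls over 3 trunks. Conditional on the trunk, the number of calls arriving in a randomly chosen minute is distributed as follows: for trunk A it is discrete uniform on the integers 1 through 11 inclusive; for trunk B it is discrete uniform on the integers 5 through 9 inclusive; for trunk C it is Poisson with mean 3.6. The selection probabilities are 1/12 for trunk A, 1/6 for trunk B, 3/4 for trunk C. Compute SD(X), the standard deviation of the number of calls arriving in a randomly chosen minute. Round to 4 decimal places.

2.3844

Per component, A: μ=6, E[X²]=46; B: μ=7, E[X²]=51; C: μ=3.6, E[X²]=16.56.
E[X] = 0.0833333·6 + 0.166667·7 + 0.75·3.6 = 4.36667.
E[X²] = 0.0833333·46 + 0.166667·51 + 0.75·16.56 = 24.7533.
Var(X) = E[X²] − (E[X])² = 24.7533 − 19.0678 = 5.68556.
SD(X) = √5.68556 = 2.38444.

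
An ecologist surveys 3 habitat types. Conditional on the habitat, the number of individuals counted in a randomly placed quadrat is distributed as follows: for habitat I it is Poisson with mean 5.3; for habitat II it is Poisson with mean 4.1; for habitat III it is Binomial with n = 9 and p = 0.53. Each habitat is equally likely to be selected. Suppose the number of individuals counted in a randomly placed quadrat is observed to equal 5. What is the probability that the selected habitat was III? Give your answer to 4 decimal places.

Likelihoods P(X=5 | ·): I: 0.173955; II: 0.160004; III: 0.257123.
Posterior ∝ prior × likelihood. Numerator for III: 0.333333·0.257123 = 0.0857077.
Normalizing constant: 0.333333·0.173955 + 0.333333·0.160004 + 0.333333·0.257123 = 0.197027.
P(III | observation) = 0.0857077 / 0.197027 = 0.435004.

0.4350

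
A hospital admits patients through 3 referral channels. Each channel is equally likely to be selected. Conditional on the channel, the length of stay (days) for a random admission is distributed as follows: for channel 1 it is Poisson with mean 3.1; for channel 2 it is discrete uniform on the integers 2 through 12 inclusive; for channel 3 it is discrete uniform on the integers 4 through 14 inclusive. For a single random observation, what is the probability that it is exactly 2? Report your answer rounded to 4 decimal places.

0.1025

Conditional on each channel, P(X = 2): 1: 0.216461; 2: 0.0909091; 3: 0.
By total probability, P(X = 2) = 0.333333·0.216461 + 0.333333·0.0909091 + 0.333333·0 = 0.102457.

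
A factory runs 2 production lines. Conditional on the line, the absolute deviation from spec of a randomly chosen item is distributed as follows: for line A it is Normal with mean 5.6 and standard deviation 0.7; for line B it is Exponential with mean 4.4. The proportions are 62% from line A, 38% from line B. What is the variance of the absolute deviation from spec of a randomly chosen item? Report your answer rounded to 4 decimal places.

Per component, A: μ=5.6, E[X²]=31.85; B: μ=4.4, E[X²]=38.72.
E[X] = 0.62·5.6 + 0.38·4.4 = 5.144.
E[X²] = 0.62·31.85 + 0.38·38.72 = 34.4606.
Var(X) = E[X²] − (E[X])² = 34.4606 − 26.4607 = 7.99986.

7.9999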